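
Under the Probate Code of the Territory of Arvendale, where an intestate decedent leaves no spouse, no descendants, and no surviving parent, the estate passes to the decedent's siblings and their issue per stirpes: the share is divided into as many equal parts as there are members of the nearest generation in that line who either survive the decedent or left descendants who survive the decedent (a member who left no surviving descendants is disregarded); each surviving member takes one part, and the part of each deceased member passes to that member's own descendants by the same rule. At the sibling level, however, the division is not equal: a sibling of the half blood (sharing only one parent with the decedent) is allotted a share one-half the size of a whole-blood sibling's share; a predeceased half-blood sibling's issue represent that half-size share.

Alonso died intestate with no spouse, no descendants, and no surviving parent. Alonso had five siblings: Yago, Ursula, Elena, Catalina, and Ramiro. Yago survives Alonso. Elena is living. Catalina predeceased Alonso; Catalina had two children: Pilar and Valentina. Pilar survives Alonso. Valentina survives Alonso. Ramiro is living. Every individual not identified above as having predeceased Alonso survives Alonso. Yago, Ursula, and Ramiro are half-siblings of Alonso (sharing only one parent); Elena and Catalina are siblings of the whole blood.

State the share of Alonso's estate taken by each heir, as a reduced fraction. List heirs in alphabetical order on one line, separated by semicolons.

No spouse, descendants, or parent survives, so the estate passes to Alonso's siblings per stirpes.
Half-blood siblings count for one-half the weight of whole-blood siblings at the initial division.
Dividing 1 in proportion to weights (total weight 7/2): Yago (weight 1/2) → 1/7; Ursula (weight 1/2) → 1/7; Elena (weight 1) → 2/7; Catalina (weight 1) → 2/7; Ramiro (weight 1/2) → 1/7.
Yago is living and takes 1/7.
Ursula is living and takes 1/7.
Elena is living and takes 2/7.
Catalina predeceased; the 2/7 allotted to Catalina's branch passes to Catalina's issue by representation.
The 2/7 is divided into 2 equal shares of 1/7 among Pilar, Valentina.
Pilar is living and takes 1/7.
Valentina is living and takes 1/7.
Ramiro is living and takes 1/7.

Elena 2/7; Pilar 1/7; Ramiro 1/7; Ursula 1/7; Valentina 1/7; Yago 1/7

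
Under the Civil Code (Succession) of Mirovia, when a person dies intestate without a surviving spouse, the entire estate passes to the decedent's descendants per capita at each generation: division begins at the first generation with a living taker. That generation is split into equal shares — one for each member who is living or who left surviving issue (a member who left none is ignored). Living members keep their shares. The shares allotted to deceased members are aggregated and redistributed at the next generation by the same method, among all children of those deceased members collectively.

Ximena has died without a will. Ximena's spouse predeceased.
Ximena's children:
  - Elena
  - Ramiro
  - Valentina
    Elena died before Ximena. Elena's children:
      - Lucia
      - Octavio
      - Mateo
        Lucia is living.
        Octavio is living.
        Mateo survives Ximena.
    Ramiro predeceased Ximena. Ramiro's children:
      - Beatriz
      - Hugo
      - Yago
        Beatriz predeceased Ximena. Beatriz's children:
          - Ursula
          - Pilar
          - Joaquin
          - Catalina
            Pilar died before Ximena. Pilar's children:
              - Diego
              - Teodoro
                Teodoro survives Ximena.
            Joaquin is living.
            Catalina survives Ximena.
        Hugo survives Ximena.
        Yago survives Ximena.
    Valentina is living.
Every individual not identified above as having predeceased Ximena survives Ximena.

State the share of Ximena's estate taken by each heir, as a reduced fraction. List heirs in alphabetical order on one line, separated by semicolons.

Catalina 1/36; Diego 1/72; Hugo 1/9; Joaquin 1/36; Lucia 1/9; Mateo 1/9; Octavio 1/9; Teodoro 1/72; Ursula 1/36; Valentina 1/3; Yago 1/9

There is no surviving spouse, so the entire estate passes to Ximena's descendants per capita at each generation.
At generation 1 (Elena, Ramiro, Valentina) there are 3 shares of (1)/3 = 1/3 each.
Living: Valentina — each takes 1/3.
Deceased: Elena and Ramiro. Their combined 2/3 is pooled and carried to generation 2.
At generation 2 (Lucia, Octavio, Mateo, Beatriz, Hugo, Yago) there are 6 shares of (2/3)/6 = 1/9 each.
Living: Lucia, Octavio, Mateo, Hugo, and Yago — each takes 1/9.
Deceased: Beatriz. That 1/9 share is carried to generation 3.
At generation 3 (Ursula, Pilar, Joaquin, Catalina) there are 4 shares of (1/9)/4 = 1/36 each.
Living: Ursula, Joaquin, and Catalina — each takes 1/36.
Deceased: Pilar. That 1/36 share is carried to generation 4.
At generation 4 (Diego, Teodoro) there are 2 shares of (1/36)/2 = 1/72 each.
Living: Diego and Teodoro — each takes 1/72.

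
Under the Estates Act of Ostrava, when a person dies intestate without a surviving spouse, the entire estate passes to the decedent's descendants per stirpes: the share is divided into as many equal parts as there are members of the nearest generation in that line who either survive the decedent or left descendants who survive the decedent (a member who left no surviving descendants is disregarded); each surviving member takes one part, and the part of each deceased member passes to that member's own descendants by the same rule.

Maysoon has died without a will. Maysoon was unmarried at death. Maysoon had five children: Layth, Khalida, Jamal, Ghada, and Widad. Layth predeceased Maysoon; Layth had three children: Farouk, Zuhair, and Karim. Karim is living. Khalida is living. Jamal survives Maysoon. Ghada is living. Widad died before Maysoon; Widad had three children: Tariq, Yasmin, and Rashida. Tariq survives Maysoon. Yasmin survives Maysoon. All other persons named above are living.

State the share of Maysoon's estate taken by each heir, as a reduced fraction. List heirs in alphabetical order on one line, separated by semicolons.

Farouk 1/15; Ghada 1/5; Jamal 1/5; Karim 1/15; Khalida 1/5; Rashida 1/15; Tariq 1/15; Yasmin 1/15; Zuhair 1/15

There is no surviving spouse, so the entire estate passes to Maysoon's descendants per stirpes.
The estate is divided into 5 equal shares of 1/5 among Layth, Khalida, Jamal, Ghada, Widad.
Layth predeceased; the 1/5 allotted to Layth's branch passes to Layth's issue by representation.
The 1/5 is divided into 3 equal shares of 1/15 among Farouk, Zuhair, Karim.
Farouk is living and takes 1/15.
Zuhair is living and takes 1/15.
Karim is living and takes 1/15.
Khalida is living and takes 1/5.
Jamal is living and takes 1/5.
Ghada is living and takes 1/5.
Widad predeceased; the 1/5 allotted to Widad's branch passes to Widad's issue by representation.
The 1/5 is divided into 3 equal shares of 1/15 among Tariq, Yasmin, Rashida.
Tariq is living and takes 1/15.
Yasmin is living and takes 1/15.
Rashida is living and takes 1/15.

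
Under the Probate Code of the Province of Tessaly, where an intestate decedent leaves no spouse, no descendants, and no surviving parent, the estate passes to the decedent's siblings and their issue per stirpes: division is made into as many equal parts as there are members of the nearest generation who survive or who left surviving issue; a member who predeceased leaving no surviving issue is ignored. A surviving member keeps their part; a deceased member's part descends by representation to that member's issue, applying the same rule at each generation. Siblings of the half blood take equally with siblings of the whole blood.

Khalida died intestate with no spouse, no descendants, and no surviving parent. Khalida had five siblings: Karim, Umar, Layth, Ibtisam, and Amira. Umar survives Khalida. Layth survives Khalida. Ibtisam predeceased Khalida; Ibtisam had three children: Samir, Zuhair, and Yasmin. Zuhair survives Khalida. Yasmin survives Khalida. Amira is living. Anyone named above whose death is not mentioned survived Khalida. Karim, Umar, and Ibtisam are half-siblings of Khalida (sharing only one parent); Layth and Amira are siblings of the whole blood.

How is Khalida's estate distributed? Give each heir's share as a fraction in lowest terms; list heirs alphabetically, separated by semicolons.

Amira 1/5; Karim 1/5; Layth 1/5; Samir 1/15; Umar 1/5; Yasmin 1/15; Zuhair 1/15

No spouse, descendants, or parent survives, so the estate passes to Khalida's siblings per stirpes.
Half-blood and whole-blood siblings take equally under the stated rule.
The estate is divided into 5 equal shares of 1/5 among Karim, Umar, Layth, Ibtisam, Amira.
Karim is living and takes 1/5.
Umar is living and takes 1/5.
Layth is living and takes 1/5.
Ibtisam predeceased; the 1/5 allotted to Ibtisam's branch passes to Ibtisam's issue by representation.
The 1/5 is divided into 3 equal shares of 1/15 among Samir, Zuhair, Yasmin.
Samir is living and takes 1/15.
Zuhair is living and takes 1/15.
Yasmin is living and takes 1/15.
Amira is living and takes 1/5.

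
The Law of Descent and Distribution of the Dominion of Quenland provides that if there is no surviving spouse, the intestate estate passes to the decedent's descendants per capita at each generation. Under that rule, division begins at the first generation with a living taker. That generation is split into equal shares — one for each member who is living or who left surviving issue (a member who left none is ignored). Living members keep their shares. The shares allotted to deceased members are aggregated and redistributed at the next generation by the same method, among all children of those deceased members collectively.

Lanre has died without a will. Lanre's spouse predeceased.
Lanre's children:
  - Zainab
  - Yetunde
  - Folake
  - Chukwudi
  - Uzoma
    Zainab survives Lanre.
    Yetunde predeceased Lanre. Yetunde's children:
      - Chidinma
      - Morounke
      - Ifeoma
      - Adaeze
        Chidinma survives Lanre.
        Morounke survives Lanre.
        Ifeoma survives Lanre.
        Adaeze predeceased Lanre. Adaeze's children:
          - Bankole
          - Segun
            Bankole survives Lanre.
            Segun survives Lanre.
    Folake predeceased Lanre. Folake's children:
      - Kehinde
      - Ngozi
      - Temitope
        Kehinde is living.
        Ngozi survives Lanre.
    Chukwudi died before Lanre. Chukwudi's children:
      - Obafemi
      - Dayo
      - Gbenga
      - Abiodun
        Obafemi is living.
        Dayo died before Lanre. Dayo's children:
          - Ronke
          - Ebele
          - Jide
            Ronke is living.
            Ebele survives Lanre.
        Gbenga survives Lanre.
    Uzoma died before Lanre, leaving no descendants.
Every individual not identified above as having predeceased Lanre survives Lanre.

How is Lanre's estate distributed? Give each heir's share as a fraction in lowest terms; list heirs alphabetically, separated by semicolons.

There is no surviving spouse, so the entire estate passes to Lanre's descendants per capita at each generation.
At generation 1 (Zainab, Yetunde, Folake, Chukwudi) there are 4 shares of (1)/4 = 1/4 each.
Living: Zainab — each takes 1/4.
Deceased: Yetunde, Folake, and Chukwudi. Their combined 3/4 is pooled and carried to generation 2.
At generation 2 (Chidinma, Morounke, Ifeoma, Adaeze, Kehinde, Ngozi, Temitope, Obafemi, Dayo, Gbenga, Abiodun) there are 11 shares of (3/4)/11 = 3/44 each.
Living: Chidinma, Morounke, Ifeoma, Kehinde, Ngozi, Temitope, Obafemi, Gbenga, and Abiodun — each takes 3/44.
Deceased: Adaeze and Dayo. Their combined 3/22 is pooled and carried to generation 3.
At generation 3 (Bankole, Segun, Ronke, Ebele, Jide) there are 5 shares of (3/22)/5 = 3/110 each.
Living: Bankole, Segun, Ronke, Ebele, and Jide — each takes 3/110.

Abiodun 3/44; Bankole 3/110; Chidinma 3/44; Ebele 3/110; Gbenga 3/44; Ifeoma 3/44; Jide 3/110; Kehinde 3/44; Morounke 3/44; Ngozi 3/44; Obafemi 3/44; Ronke 3/110; Segun 3/110; Temitope 3/44; Zainab 1/4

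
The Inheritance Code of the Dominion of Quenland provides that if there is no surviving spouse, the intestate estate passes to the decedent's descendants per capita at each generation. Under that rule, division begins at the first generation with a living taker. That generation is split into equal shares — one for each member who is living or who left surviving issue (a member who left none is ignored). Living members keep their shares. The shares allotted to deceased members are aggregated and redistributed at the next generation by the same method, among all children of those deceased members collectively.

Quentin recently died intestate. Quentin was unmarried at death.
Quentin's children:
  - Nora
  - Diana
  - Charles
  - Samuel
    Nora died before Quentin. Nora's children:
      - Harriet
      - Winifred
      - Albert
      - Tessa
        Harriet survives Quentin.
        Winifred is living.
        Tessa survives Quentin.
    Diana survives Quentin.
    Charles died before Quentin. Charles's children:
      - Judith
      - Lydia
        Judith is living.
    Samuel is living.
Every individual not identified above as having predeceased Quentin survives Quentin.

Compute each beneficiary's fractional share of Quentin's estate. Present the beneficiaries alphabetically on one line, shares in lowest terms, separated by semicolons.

Albert 1/12; Diana 1/4; Harriet 1/12; Judith 1/12; Lydia 1/12; Samuel 1/4; Tessa 1/12; Winifred 1/12

There is no surviving spouse, so the entire estate passes to Quentin's descendants per capita at each generation.
At generation 1 (Nora, Diana, Charles, Samuel) there are 4 shares of (1)/4 = 1/4 each.
Living: Diana and Samuel — each takes 1/4.
Deceased: Nora and Charles. Their combined 1/2 is pooled and carried to generation 2.
At generation 2 (Harriet, Winifred, Albert, Tessa, Judith, Lydia) there are 6 shares of (1/2)/6 = 1/12 each.
Living: Harriet, Winifred, Albert, Tessa, Judith, and Lydia — each takes 1/12.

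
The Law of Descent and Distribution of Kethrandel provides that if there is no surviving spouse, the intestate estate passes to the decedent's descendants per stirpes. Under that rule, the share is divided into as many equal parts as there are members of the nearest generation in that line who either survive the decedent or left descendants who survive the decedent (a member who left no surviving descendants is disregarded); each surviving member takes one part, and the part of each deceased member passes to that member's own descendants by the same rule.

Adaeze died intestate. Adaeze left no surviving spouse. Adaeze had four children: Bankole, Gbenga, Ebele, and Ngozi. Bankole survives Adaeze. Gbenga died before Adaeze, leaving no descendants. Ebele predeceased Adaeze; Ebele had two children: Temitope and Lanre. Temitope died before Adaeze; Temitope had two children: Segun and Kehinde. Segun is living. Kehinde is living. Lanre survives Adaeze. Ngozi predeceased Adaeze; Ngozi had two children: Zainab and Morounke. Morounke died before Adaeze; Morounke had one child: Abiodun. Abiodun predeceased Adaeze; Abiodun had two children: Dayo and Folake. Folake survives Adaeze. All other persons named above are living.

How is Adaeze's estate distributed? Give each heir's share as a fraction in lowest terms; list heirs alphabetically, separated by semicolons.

There is no surviving spouse, so the entire estate passes to Adaeze's descendants per stirpes.
Gbenga left no surviving issue, so that branch lapses and is disregarded.
The estate is divided into 3 equal shares of 1/3 among Bankole, Ebele, Ngozi.
Bankole is living and takes 1/3.
Ebele predeceased; the 1/3 allotted to Ebele's branch passes to Ebele's issue by representation.
The 1/3 is divided into 2 equal shares of 1/6 among Temitope, Lanre.
Temitope predeceased; the 1/6 allotted to Temitope's branch passes to Temitope's issue by representation.
The 1/6 is divided into 2 equal shares of 1/12 among Segun, Kehinde.
Segun is living and takes 1/12.
Kehinde is living and takes 1/12.
Lanre is living and takes 1/6.
Ngozi predeceased; the 1/3 allotted to Ngozi's branch passes to Ngozi's issue by representation.
The 1/3 is divided into 2 equal shares of 1/6 among Zainab, Morounke.
Zainab is living and takes 1/6.
Morounke predeceased; the 1/6 allotted to Morounke's branch passes to Morounke's issue by representation.
Abiodun's line is the sole branch at this level, so the full 1/6 passes to Abiodun's issue by representation.
The 1/6 is divided into 2 equal shares of 1/12 among Dayo, Folake.
Dayo is living and takes 1/12.
Folake is living and takes 1/12.

Bankole 1/3; Dayo 1/12; Folake 1/12; Kehinde 1/12; Lanre 1/6; Segun 1/12; Zainab 1/6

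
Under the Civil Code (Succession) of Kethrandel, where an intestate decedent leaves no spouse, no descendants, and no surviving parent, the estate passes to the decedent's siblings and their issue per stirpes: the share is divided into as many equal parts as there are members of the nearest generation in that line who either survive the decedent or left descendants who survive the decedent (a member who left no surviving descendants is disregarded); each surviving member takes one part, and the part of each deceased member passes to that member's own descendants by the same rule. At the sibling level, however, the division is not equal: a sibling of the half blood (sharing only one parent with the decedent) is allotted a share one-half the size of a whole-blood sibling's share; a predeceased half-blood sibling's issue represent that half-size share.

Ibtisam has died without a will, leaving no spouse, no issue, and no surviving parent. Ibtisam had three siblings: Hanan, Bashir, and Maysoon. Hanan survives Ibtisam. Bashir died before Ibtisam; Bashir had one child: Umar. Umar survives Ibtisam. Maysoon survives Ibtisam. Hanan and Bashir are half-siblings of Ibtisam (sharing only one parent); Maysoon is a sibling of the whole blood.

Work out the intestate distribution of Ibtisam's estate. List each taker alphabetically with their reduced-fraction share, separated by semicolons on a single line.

Hanan 1/4; Maysoon 1/2; Umar 1/4

No spouse, descendants, or parent survives, so the estate passes to Ibtisam's siblings per stirpes.
Half-blood siblings count for one-half the weight of whole-blood siblings at the initial division.
Dividing 1 in proportion to weights (total weight 2): Hanan (weight 1/2) → 1/4; Bashir (weight 1/2) → 1/4; Maysoon (weight 1) → 1/2.
Hanan is living and takes 1/4.
Bashir predeceased; the 1/4 allotted to Bashir's branch passes to Bashir's issue by representation.
Umar is the sole taker at this level and receives the full 1/4.
Maysoon is living and takes 1/2.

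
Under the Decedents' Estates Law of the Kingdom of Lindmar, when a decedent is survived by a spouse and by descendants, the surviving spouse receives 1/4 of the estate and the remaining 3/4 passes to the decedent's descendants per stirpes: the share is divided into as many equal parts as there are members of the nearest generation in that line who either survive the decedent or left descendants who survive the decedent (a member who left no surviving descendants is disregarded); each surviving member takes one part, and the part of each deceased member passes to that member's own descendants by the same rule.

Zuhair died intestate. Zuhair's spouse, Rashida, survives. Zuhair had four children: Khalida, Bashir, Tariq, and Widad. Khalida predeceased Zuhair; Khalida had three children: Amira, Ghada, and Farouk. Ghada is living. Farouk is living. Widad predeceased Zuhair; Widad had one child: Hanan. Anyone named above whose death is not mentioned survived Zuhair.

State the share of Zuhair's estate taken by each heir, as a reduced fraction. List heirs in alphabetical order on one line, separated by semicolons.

Amira 1/16; Bashir 3/16; Farouk 1/16; Ghada 1/16; Hanan 3/16; Rashida 1/4; Tariq 3/16

Rashida, as surviving spouse, takes 1/4.
The remaining 3/4 passes to Zuhair's descendants per stirpes.
The 3/4 is divided into 4 equal shares of 3/16 among Khalida, Bashir, Tariq, Widad.
Khalida predeceased; the 3/16 allotted to Khalida's branch passes to Khalida's issue by representation.
The 3/16 is divided into 3 equal shares of 1/16 among Amira, Ghada, Farouk.
Amira is living and takes 1/16.
Ghada is living and takes 1/16.
Farouk is living and takes 1/16.
Bashir is living and takes 3/16.
Tariq is living and takes 3/16.
Widad predeceased; the 3/16 allotted to Widad's branch passes to Widad's issue by representation.
Hanan is the sole taker at this level and receives the full 3/16.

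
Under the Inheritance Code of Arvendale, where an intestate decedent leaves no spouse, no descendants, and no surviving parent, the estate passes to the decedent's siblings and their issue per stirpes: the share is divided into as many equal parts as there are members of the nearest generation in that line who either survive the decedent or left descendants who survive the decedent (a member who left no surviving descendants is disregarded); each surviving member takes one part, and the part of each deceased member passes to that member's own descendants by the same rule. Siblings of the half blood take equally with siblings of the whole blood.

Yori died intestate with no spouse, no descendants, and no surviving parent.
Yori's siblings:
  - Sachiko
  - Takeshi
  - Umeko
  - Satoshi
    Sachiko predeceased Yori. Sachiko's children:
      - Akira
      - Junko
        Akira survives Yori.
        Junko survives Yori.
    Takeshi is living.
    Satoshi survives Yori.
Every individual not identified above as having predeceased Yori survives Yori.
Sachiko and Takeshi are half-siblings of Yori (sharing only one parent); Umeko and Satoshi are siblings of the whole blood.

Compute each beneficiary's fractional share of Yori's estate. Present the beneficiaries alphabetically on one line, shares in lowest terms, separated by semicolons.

Akira 1/8; Junko 1/8; Satoshi 1/4; Takeshi 1/4; Umeko 1/4

No spouse, descendants, or parent survives, so the estate passes to Yori's siblings per stirpes.
Half-blood and whole-blood siblings take equally under the stated rule.
The estate is divided into 4 equal shares of 1/4 among Sachiko, Takeshi, Umeko, Satoshi.
Sachiko predeceased; the 1/4 allotted to Sachiko's branch passes to Sachiko's issue by representation.
The 1/4 is divided into 2 equal shares of 1/8 among Akira, Junko.
Akira is living and takes 1/8.
Junko is living and takes 1/8.
Takeshi is living and takes 1/4.
Umeko is living and takes 1/4.
Satoshi is living and takes 1/4.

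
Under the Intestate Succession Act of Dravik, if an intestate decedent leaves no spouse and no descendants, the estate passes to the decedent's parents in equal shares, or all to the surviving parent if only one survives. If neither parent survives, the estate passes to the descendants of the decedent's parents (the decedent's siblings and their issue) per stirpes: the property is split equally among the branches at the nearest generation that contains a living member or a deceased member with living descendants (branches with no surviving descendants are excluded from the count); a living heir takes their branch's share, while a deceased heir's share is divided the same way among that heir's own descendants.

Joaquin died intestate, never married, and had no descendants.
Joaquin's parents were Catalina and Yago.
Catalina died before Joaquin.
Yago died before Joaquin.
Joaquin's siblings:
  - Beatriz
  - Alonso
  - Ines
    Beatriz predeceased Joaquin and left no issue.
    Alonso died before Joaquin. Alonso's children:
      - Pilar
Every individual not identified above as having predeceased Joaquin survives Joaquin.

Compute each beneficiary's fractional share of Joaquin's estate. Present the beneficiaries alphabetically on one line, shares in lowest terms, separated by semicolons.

Neither parent survives and there are no descendants, so the estate passes to Joaquin's siblings and their issue per stirpes.
Beatriz left no surviving issue, so that branch lapses and is disregarded.
The estate is divided into 2 equal shares of 1/2 among Alonso, Ines.
Alonso predeceased; the 1/2 allotted to Alonso's branch passes to Alonso's issue by representation.
Pilar is the sole taker at this level and receives the full 1/2.
Ines is living and takes 1/2.

Ines 1/2; Pilar 1/2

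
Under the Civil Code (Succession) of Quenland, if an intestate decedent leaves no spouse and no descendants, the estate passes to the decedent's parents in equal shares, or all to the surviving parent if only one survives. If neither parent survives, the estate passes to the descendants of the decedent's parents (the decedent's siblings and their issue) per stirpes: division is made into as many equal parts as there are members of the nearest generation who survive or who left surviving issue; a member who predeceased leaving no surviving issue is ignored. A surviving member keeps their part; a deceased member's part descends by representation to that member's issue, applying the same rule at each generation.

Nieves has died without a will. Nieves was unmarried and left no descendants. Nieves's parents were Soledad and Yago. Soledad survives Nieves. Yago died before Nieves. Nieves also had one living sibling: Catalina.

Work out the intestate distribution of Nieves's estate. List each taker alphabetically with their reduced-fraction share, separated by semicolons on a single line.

Only one parent, Soledad, survives, so Soledad takes the entire estate. The siblings take nothing because a surviving parent has priority.

Soledad 1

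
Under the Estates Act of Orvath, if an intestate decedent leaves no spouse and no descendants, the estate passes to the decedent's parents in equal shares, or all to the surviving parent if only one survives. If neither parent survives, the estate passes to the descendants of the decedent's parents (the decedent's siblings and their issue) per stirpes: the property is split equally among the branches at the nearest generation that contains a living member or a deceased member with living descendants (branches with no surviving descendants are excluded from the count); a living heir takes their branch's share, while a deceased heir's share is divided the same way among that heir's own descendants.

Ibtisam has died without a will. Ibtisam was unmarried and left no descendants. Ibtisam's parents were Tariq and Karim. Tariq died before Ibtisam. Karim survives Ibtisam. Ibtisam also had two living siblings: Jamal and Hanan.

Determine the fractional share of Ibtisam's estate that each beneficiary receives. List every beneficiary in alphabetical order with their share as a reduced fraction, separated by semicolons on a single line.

Only one parent, Karim, survives, so Karim takes the entire estate. The siblings take nothing because a surviving parent has priority.

Karim 1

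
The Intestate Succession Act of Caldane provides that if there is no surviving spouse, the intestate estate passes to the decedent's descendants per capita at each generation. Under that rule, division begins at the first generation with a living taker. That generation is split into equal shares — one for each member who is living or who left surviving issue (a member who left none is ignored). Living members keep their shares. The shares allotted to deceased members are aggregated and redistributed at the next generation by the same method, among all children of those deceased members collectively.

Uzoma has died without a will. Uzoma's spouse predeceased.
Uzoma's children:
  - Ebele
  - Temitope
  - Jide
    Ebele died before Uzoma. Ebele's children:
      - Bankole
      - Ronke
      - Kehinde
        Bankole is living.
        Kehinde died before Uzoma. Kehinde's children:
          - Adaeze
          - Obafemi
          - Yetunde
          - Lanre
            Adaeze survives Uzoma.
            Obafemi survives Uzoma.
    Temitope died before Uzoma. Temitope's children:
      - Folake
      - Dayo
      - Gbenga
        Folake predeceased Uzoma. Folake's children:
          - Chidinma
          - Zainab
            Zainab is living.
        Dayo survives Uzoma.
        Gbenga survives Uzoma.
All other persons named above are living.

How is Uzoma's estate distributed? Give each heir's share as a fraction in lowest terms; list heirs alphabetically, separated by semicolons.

Adaeze 1/27; Bankole 1/9; Chidinma 1/27; Dayo 1/9; Gbenga 1/9; Jide 1/3; Lanre 1/27; Obafemi 1/27; Ronke 1/9; Yetunde 1/27; Zainab 1/27

There is no surviving spouse, so the entire estate passes to Uzoma's descendants per capita at each generation.
At generation 1 (Ebele, Temitope, Jide) there are 3 shares of (1)/3 = 1/3 each.
Living: Jide — each takes 1/3.
Deceased: Ebele and Temitope. Their combined 2/3 is pooled and carried to generation 2.
At generation 2 (Bankole, Ronke, Kehinde, Folake, Dayo, Gbenga) there are 6 shares of (2/3)/6 = 1/9 each.
Living: Bankole, Ronke, Dayo, and Gbenga — each takes 1/9.
Deceased: Kehinde and Folake. Their combined 2/9 is pooled and carried to generation 3.
At generation 3 (Adaeze, Obafemi, Yetunde, Lanre, Chidinma, Zainab) there are 6 shares of (2/9)/6 = 1/27 each.
Living: Adaeze, Obafemi, Yetunde, Lanre, Chidinma, and Zainab — each takes 1/27.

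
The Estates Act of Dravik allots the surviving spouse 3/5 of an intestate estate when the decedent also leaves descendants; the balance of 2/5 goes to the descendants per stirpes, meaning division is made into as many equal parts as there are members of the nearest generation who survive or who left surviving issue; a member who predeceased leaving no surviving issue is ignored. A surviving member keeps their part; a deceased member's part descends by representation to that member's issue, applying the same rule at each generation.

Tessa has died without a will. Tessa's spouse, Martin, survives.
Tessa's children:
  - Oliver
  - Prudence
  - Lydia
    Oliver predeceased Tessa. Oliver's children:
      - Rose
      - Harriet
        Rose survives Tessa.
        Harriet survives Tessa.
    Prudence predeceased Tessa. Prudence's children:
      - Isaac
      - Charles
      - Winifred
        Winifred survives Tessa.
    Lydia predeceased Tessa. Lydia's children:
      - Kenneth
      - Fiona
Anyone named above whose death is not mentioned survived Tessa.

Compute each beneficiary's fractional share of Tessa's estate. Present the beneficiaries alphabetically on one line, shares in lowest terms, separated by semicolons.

Charles 2/45; Fiona 1/15; Harriet 1/15; Isaac 2/45; Kenneth 1/15; Martin 3/5; Rose 1/15; Winifred 2/45

Martin, as surviving spouse, takes 3/5.
The remaining 2/5 passes to Tessa's descendants per stirpes.
The 2/5 is divided into 3 equal shares of 2/15 among Oliver, Prudence, Lydia.
Oliver predeceased; the 2/15 allotted to Oliver's branch passes to Oliver's issue by representation.
The 2/15 is divided into 2 equal shares of 1/15 among Rose, Harriet.
Rose is living and takes 1/15.
Harriet is living and takes 1/15.
Prudence predeceased; the 2/15 allotted to Prudence's branch passes to Prudence's issue by representation.
The 2/15 is divided into 3 equal shares of 2/45 among Isaac, Charles, Winifred.
Isaac is living and takes 2/45.
Charles is living and takes 2/45.
Winifred is living and takes 2/45.
Lydia predeceased; the 2/15 allotted to Lydia's branch passes to Lydia's issue by representation.
The 2/15 is divided into 2 equal shares of 1/15 among Kenneth, Fiona.
Kenneth is living and takes 1/15.
Fiona is living and takes 1/15.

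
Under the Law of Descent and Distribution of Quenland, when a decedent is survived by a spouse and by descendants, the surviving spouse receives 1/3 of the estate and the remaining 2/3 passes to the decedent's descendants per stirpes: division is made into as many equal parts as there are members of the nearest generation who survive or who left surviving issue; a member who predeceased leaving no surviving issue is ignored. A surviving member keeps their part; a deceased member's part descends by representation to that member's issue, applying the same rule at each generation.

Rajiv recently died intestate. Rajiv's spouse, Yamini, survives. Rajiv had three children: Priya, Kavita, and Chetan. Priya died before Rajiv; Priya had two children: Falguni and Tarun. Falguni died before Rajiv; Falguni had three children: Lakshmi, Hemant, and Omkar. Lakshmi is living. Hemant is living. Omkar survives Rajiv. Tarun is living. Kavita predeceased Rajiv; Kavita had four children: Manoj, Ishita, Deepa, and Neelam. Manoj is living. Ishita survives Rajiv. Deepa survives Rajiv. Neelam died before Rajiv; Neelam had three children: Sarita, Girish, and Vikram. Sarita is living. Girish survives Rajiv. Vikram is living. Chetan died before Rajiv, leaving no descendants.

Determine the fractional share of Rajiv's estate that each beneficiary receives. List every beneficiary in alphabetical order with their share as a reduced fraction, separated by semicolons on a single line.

Deepa 1/12; Girish 1/36; Hemant 1/18; Ishita 1/12; Lakshmi 1/18; Manoj 1/12; Omkar 1/18; Sarita 1/36; Tarun 1/6; Vikram 1/36; Yamini 1/3

Yamini, as surviving spouse, takes 1/3.
The remaining 2/3 passes to Rajiv's descendants per stirpes.
Chetan left no surviving issue, so that branch lapses and is disregarded.
The 2/3 is divided into 2 equal shares of 1/3 among Priya, Kavita.
Priya predeceased; the 1/3 allotted to Priya's branch passes to Priya's issue by representation.
The 1/3 is divided into 2 equal shares of 1/6 among Falguni, Tarun.
Falguni predeceased; the 1/6 allotted to Falguni's branch passes to Falguni's issue by representation.
The 1/6 is divided into 3 equal shares of 1/18 among Lakshmi, Hemant, Omkar.
Lakshmi is living and takes 1/18.
Hemant is living and takes 1/18.
Omkar is living and takes 1/18.
Tarun is living and takes 1/6.
Kavita predeceased; the 1/3 allotted to Kavita's branch passes to Kavita's issue by representation.
The 1/3 is divided into 4 equal shares of 1/12 among Manoj, Ishita, Deepa, Neelam.
Manoj is living and takes 1/12.
Ishita is living and takes 1/12.
Deepa is living and takes 1/12.
Neelam predeceased; the 1/12 allotted to Neelam's branch passes to Neelam's issue by representation.
The 1/12 is divided into 3 equal shares of 1/36 among Sarita, Girish, Vikram.
Sarita is living and takes 1/36.
Girish is living and takes 1/36.
Vikram is living and takes 1/36.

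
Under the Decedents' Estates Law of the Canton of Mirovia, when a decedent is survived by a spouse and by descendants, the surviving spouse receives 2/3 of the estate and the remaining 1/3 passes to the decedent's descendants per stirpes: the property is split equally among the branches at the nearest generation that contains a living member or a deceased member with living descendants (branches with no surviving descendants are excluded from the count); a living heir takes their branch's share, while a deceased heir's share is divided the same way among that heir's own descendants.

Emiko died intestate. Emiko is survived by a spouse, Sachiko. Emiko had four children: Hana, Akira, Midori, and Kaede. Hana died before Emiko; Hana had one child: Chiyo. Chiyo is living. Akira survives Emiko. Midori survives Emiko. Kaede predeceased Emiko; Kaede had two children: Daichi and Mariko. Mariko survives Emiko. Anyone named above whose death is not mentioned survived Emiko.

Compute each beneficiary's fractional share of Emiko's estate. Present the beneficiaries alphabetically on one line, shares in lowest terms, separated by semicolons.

Akira 1/12; Chiyo 1/12; Daichi 1/24; Mariko 1/24; Midori 1/12; Sachiko 2/3

Sachiko, as surviving spouse, takes 2/3.
The remaining 1/3 passes to Emiko's descendants per stirpes.
The 1/3 is divided into 4 equal shares of 1/12 among Hana, Akira, Midori, Kaede.
Hana predeceased; the 1/12 allotted to Hana's branch passes to Hana's issue by representation.
Chiyo is the sole taker at this level and receives the full 1/12.
Akira is living and takes 1/12.
Midori is living and takes 1/12.
Kaede predeceased; the 1/12 allotted to Kaede's branch passes to Kaede's issue by representation.
The 1/12 is divided into 2 equal shares of 1/24 among Daichi, Mariko.
Daichi is living and takes 1/24.
Mariko is living and takes 1/24.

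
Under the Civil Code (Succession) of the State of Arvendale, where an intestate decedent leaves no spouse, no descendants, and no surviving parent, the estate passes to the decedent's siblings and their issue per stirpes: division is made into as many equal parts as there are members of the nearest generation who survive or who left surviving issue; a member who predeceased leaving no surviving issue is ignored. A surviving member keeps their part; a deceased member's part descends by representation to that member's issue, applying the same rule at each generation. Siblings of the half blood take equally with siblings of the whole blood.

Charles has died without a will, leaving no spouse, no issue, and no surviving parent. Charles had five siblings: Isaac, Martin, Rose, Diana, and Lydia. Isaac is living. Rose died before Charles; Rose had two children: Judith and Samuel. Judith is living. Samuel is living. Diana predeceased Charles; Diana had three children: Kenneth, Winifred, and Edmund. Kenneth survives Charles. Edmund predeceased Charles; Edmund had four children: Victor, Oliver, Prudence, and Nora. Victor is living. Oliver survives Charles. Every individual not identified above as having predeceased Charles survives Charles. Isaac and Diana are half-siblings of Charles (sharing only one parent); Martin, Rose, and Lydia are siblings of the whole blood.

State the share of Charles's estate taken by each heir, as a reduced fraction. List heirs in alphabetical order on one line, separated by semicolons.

Isaac 1/5; Judith 1/10; Kenneth 1/15; Lydia 1/5; Martin 1/5; Nora 1/60; Oliver 1/60; Prudence 1/60; Samuel 1/10; Victor 1/60; Winifred 1/15

No spouse, descendants, or parent survives, so the estate passes to Charles's siblings per stirpes.
Half-blood and whole-blood siblings take equally under the stated rule.
The estate is divided into 5 equal shares of 1/5 among Isaac, Martin, Rose, Diana, Lydia.
Isaac is living and takes 1/5.
Martin is living and takes 1/5.
Rose predeceased; the 1/5 allotted to Rose's branch passes to Rose's issue by representation.
The 1/5 is divided into 2 equal shares of 1/10 among Judith, Samuel.
Judith is living and takes 1/10.
Samuel is living and takes 1/10.
Diana predeceased; the 1/5 allotted to Diana's branch passes to Diana's issue by representation.
The 1/5 is divided into 3 equal shares of 1/15 among Kenneth, Winifred, Edmund.
Kenneth is living and takes 1/15.
Winifred is living and takes 1/15.
Edmund predeceased; the 1/15 allotted to Edmund's branch passes to Edmund's issue by representation.
The 1/15 is divided into 4 equal shares of 1/60 among Victor, Oliver, Prudence, Nora.
Victor is living and takes 1/60.
Oliver is living and takes 1/60.
Prudence is living and takes 1/60.
Nora is living and takes 1/60.
Lydia is living and takes 1/5.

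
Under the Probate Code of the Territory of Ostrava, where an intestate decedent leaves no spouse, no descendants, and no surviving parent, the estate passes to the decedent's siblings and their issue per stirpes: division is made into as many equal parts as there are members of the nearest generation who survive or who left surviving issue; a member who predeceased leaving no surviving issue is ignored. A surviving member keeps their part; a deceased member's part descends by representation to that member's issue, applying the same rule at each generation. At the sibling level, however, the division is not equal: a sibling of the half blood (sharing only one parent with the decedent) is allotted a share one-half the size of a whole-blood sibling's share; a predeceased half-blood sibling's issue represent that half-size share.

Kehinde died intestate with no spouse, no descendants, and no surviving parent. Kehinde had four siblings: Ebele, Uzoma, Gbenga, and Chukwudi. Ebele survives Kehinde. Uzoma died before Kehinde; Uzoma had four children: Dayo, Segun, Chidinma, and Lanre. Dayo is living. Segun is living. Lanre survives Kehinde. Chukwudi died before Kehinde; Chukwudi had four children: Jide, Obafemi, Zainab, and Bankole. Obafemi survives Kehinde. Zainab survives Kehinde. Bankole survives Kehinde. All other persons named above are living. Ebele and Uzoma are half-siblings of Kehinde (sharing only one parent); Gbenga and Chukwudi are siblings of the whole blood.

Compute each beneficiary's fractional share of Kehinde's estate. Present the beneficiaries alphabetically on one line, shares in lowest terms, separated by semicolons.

No spouse, descendants, or parent survives, so the estate passes to Kehinde's siblings per stirpes.
Half-blood siblings count for one-half the weight of whole-blood siblings at the initial division.
Dividing 1 in proportion to weights (total weight 3): Ebele (weight 1/2) → 1/6; Uzoma (weight 1/2) → 1/6; Gbenga (weight 1) → 1/3; Chukwudi (weight 1) → 1/3.
Ebele is living and takes 1/6.
Uzoma predeceased; the 1/6 allotted to Uzoma's branch passes to Uzoma's issue by representation.
The 1/6 is divided into 4 equal shares of 1/24 among Dayo, Segun, Chidinma, Lanre.
Dayo is living and takes 1/24.
Segun is living and takes 1/24.
Chidinma is living and takes 1/24.
Lanre is living and takes 1/24.
Gbenga is living and takes 1/3.
Chukwudi predeceased; the 1/3 allotted to Chukwudi's branch passes to Chukwudi's issue by representation.
The 1/3 is divided into 4 equal shares of 1/12 among Jide, Obafemi, Zainab, Bankole.
Jide is living and takes 1/12.
Obafemi is living and takes 1/12.
Zainab is living and takes 1/12.
Bankole is living and takes 1/12.

Bankole 1/12; Chidinma 1/24; Dayo 1/24; Ebele 1/6; Gbenga 1/3; Jide 1/12; Lanre 1/24; Obafemi 1/12; Segun 1/24; Zainab 1/12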